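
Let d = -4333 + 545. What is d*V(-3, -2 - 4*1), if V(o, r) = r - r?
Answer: 0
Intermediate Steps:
V(o, r) = 0
d = -3788
d*V(-3, -2 - 4*1) = -3788*0 = 0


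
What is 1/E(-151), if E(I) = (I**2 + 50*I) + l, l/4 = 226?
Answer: 1/16155 ≈ 6.1900e-5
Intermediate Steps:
l = 904 (l = 4*226 = 904)
E(I) = 904 + I**2 + 50*I (E(I) = (I**2 + 50*I) + 904 = 904 + I**2 + 50*I)
1/E(-151) = 1/(904 + (-151)**2 + 50*(-151)) = 1/(904 + 22801 - 7550) = 1/16155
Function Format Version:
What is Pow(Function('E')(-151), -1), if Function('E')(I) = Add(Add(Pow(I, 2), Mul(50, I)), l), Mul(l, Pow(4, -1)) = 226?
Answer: Rational(1, 16155) ≈ 6.1900e-5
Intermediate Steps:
l = 904 (l = Mul(4, 226) = 904)
Function('E')(I) = Add(904, Pow(I, 2), Mul(50, I)) (Function('E')(I) = Add(Add(Pow(I, 2), Mul(50, I)), 904) = Add(904, Pow(I, 2), Mul(50, I)))
Pow(Function('E')(-151), -1) = Pow(Add(904, Pow(-151, 2), Mul(50, -151)), -1) = Pow(Add(904, 22801, -7550), -1) = Pow(16155, -1) = Rational(1, 16155)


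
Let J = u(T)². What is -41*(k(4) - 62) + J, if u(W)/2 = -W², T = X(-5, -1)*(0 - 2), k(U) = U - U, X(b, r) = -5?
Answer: 42542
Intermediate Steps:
k(U) = 0
T = 10 (T = -5*(0 - 2) = -5*(-2) = 10)
u(W) = -2*W² (u(W) = 2*(-W²) = -2*W²)
J = 40000 (J = (-2*10²)² = (-2*100)² = (-200)² = 40000)
-41*(k(4) - 62) + J = -41*(0 - 62) + 40000 = -41*(-62) + 40000 = 2542 + 40000 = 42542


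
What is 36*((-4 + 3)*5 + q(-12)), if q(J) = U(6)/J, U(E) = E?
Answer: -198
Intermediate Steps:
q(J) = 6/J
36*((-4 + 3)*5 + q(-12)) = 36*((-4 + 3)*5 + 6/(-12)) = 36*(-1*5 + 6*(-1/12)) = 36*(-5 - ½) = 36*(-11/2) = -198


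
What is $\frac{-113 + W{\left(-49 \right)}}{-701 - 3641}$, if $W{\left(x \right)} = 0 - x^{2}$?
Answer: $\frac{1257}{2171} \approx 0.579$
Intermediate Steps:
$W{\left(x \right)} = - x^{2}$
$\frac{-113 + W{\left(-49 \right)}}{-701 - 3641} = \frac{-113 - \left(-49\right)^{2}}{-701 - 3641} = \frac{-113 - 2401}{-4342} = \left(-113 - 2401\right) \left(- \frac{1}{4342}\right) = \left(-2514\right) \left(- \frac{1}{4342}\right) = \frac{1257}{2171}$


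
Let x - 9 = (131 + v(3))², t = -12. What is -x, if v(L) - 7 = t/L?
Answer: -17965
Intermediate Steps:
v(L) = 7 - 12/L
x = 17965 (x = 9 + (131 + (7 - 12/3))² = 9 + (131 + (7 - 12*⅓))² = 9 + (131 + (7 - 4))² = 9 + (131 + 3)² = 9 + 134² = 9 + 17956 = 17965)
-x = -1*17965 = -17965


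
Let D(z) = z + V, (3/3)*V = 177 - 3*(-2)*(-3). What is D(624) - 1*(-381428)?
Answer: 382211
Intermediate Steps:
V = 159 (V = 177 - 3*(-2)*(-3) = 177 - (-6)*(-3) = 177 - 1*18 = 177 - 18 = 159)
D(z) = 159 + z (D(z) = z + 159 = 159 + z)
D(624) - 1*(-381428) = (159 + 624) - 1*(-381428) = 783 + 381428 = 382211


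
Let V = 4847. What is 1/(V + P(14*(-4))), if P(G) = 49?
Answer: 1/4896 ≈ 0.00020425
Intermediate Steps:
1/(V + P(14*(-4))) = 1/(4847 + 49) = 1/4896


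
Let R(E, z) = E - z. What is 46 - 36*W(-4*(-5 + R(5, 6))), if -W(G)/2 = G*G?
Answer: 41518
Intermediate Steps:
W(G) = -2*G**2 (W(G) = -2*G*G = -2*G**2)
46 - 36*W(-4*(-5 + R(5, 6))) = 46 - (-72)*(-4*(-5 + (5 - 1*6)))**2 = 46 - (-72)*(-4*(-5 + (5 - 6)))**2 = 46 - (-72)*(-4*(-5 - 1))**2 = 46 - (-72)*(-4*(-6))**2 = 46 - (-72)*24**2 = 46 - (-72)*576 = 46 - 36*(-1152) = 46 + 41472 = 41518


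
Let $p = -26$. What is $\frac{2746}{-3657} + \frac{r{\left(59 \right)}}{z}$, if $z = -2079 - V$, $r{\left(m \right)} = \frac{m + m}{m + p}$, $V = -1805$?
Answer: $- \frac{1403381}{1837033} \approx -0.76394$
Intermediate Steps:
$r{\left(m \right)} = \frac{2 m}{-26 + m}$ ($r{\left(m \right)} = \frac{m + m}{m - 26} = \frac{2 m}{-26 + m}$)
$z = -274$ ($z = -2079 - -1805 = -2079 + 1805 = -274$)
$\frac{2746}{-3657} + \frac{r{\left(59 \right)}}{z} = \frac{2746}{-3657} + \frac{2 \cdot 59 \frac{1}{-26 + 59}}{-274} = 2746 \left(- \frac{1}{3657}\right) + 2 \cdot 59 \cdot \frac{1}{33} \left(- \frac{1}{274}\right) = - \frac{2746}{3657} + 2 \cdot 59 \cdot \frac{1}{33} \left(- \frac{1}{274}\right) = - \frac{2746}{3657} + \frac{118}{33} \left(- \frac{1}{274}\right) = - \frac{2746}{3657} - \frac{59}{4521} = - \frac{1403381}{1837033}$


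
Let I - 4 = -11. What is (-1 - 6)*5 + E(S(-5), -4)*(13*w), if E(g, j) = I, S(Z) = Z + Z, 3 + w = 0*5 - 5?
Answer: 693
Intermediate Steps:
w = -8 (w = -3 + (0*5 - 5) = -3 + (0 - 5) = -3 - 5 = -8)
I = -7 (I = 4 - 11 = -7)
S(Z) = 2*Z
E(g, j) = -7
(-1 - 6)*5 + E(S(-5), -4)*(13*w) = (-1 - 6)*5 - 91*(-8) = -7*5 - 7*(-104) = -35 + 728 = 693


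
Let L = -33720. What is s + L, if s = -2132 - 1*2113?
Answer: -37965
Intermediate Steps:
s = -4245 (s = -2132 - 2113 = -4245)
s + L = -4245 - 33720 = -37965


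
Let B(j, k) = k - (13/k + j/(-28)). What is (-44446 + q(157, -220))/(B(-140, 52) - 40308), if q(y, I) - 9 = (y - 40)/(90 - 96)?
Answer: 177826/161045 ≈ 1.1042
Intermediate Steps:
q(y, I) = 47/3 - y/6 (q(y, I) = 9 + (y - 40)/(90 - 96) = 9 + (-40 + y)/(-6) = 9 + (-40 + y)*(-⅙) = 9 + (20/3 - y/6) = 47/3 - y/6)
B(j, k) = k - 13/k + j/28 (B(j, k) = k - (13/k + j*(-1/28)) = k - (13/k - j/28) = k + (-13/k + j/28) = k - 13/k + j/28)
(-44446 + q(157, -220))/(B(-140, 52) - 40308) = (-44446 + (47/3 - ⅙*157))/((52 - 13/52 + (1/28)*(-140)) - 40308) = (-44446 + (47/3 - 157/6))/((52 - 13*1/52 - 5) - 40308) = (-44446 - 21/2)/((52 - ¼ - 5) - 40308) = -88913/(2*(187/4 - 40308)) = -88913/(2*(-161045/4)) = -88913/2*(-4/161045) = 177826/161045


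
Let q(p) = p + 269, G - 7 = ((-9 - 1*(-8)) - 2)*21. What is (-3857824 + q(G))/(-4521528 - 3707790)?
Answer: 3857611/8229318 ≈ 0.46876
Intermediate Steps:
G = -56 (G = 7 + ((-9 - 1*(-8)) - 2)*21 = 7 + ((-9 + 8) - 2)*21 = 7 + (-1 - 2)*21 = 7 - 3*21 = 7 - 63 = -56)
q(p) = 269 + p
(-3857824 + q(G))/(-4521528 - 3707790) = (-3857824 + (269 - 56))/(-4521528 - 3707790) = (-3857824 + 213)/(-8229318) = -3857611*(-1/8229318) = 3857611/8229318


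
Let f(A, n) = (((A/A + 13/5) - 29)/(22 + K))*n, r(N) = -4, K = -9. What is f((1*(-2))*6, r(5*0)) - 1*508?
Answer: -32512/65 ≈ -500.18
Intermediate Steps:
f(A, n) = -127*n/65 (f(A, n) = (((A/A + 13/5) - 29)/(22 - 9))*n = (((1 + 13*(⅕)) - 29)/13)*n = (((1 + 13/5) - 29)*(1/13))*n = ((18/5 - 29)*(1/13))*n = (-127/5*1/13)*n = -127*n/65)
f((1*(-2))*6, r(5*0)) - 1*508 = -127/65*(-4) - 1*508 = 508/65 - 508 = -32512/65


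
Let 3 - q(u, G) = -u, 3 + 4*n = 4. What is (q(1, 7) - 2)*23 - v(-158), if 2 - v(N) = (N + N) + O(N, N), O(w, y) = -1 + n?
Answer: -1091/4 ≈ -272.75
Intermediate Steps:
n = ¼ (n = -¾ + (¼)*4 = -¾ + 1 = ¼ ≈ 0.25000)
q(u, G) = 3 + u (q(u, G) = 3 - (-1)*u = 3 + u)
O(w, y) = -¾ (O(w, y) = -1 + ¼ = -¾)
v(N) = 11/4 - 2*N (v(N) = 2 - ((N + N) - ¾) = 2 - (2*N - ¾) = 2 - (-¾ + 2*N) = 2 + (¾ - 2*N) = 11/4 - 2*N)
(q(1, 7) - 2)*23 - v(-158) = ((3 + 1) - 2)*23 - (11/4 - 2*(-158)) = (4 - 2)*23 - (11/4 + 316) = 2*23 - 1*1275/4 = 46 - 1275/4 = -1091/4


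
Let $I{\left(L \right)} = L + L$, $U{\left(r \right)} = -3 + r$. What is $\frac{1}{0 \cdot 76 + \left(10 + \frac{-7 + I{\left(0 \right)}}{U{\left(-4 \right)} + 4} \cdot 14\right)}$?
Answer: $\frac{3}{128} \approx 0.023438$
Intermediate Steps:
$I{\left(L \right)} = 2 L$
$\frac{1}{0 \cdot 76 + \left(10 + \frac{-7 + I{\left(0 \right)}}{U{\left(-4 \right)} + 4} \cdot 14\right)} = \frac{1}{0 \cdot 76 + \left(10 + \frac{-7 + 2 \cdot 0}{\left(-3 - 4\right) + 4} \cdot 14\right)} = \frac{1}{0 + \left(10 + \frac{-7 + 0}{-7 + 4} \cdot 14\right)} = \frac{1}{0 + \left(10 + - \frac{7}{-3} \cdot 14\right)} = \frac{1}{0 + \left(10 + \left(-7\right) \left(- \frac{1}{3}\right) 14\right)} = \frac{1}{0 + \left(10 + \frac{7}{3} \cdot 14\right)} = \frac{1}{0 + \left(10 + \frac{98}{3}\right)} = \frac{1}{0 + \frac{128}{3}} = \frac{1}{\frac{128}{3}} = \frac{3}{128}$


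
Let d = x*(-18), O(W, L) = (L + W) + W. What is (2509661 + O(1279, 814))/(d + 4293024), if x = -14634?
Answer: 2513033/4556436 ≈ 0.55153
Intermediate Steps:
O(W, L) = L + 2*W
d = 263412 (d = -14634*(-18) = 263412)
(2509661 + O(1279, 814))/(d + 4293024) = (2509661 + (814 + 2*1279))/(263412 + 4293024) = (2509661 + (814 + 2558))/4556436 = (2509661 + 3372)*(1/4556436) = 2513033*(1/4556436) = 2513033/4556436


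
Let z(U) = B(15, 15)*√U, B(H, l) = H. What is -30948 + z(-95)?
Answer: -30948 + 15*I*√95 ≈ -30948.0 + 146.2*I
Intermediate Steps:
z(U) = 15*√U
-30948 + z(-95) = -30948 + 15*√(-95) = -30948 + 15*(I*√95) = -30948 + 15*I*√95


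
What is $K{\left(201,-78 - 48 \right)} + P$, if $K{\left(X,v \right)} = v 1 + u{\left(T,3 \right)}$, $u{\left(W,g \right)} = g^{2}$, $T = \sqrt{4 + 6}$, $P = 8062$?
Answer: $7945$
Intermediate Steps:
$T = \sqrt{10} \approx 3.1623$
$K{\left(X,v \right)} = 9 + v$ ($K{\left(X,v \right)} = v 1 + 3^{2} = v + 9 = 9 + v$)
$K{\left(201,-78 - 48 \right)} + P = \left(9 - 126\right) + 8062 = -117 + 8062 = 7945$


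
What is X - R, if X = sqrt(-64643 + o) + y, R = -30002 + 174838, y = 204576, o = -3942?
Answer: 59740 + I*sqrt(68585) ≈ 59740.0 + 261.89*I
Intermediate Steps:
R = 144836
X = 204576 + I*sqrt(68585) (X = sqrt(-64643 - 3942) + 204576 = sqrt(-68585) + 204576 = I*sqrt(68585) + 204576 = 204576 + I*sqrt(68585) ≈ 2.0458e+5 + 261.89*I)
X - R = (204576 + I*sqrt(68585)) - 1*144836 = (204576 + I*sqrt(68585)) - 144836 = 59740 + I*sqrt(68585)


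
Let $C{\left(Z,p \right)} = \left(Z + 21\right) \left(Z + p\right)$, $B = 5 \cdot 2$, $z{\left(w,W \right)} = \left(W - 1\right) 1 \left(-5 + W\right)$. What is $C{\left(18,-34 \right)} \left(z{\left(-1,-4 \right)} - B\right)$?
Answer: $-21840$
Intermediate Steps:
$z{\left(w,W \right)} = \left(-1 + W\right) \left(-5 + W\right)$
$B = 10$
$C{\left(Z,p \right)} = \left(21 + Z\right) \left(Z + p\right)$
$C{\left(18,-34 \right)} \left(z{\left(-1,-4 \right)} - B\right) = \left(18^{2} + 21 \cdot 18 + 21 \left(-34\right) + 18 \left(-34\right)\right) \left(\left(5 + \left(-4\right)^{2} - -24\right) - 10\right) = \left(324 + 378 - 714 - 612\right) \left(\left(5 + 16 + 24\right) - 10\right) = - 624 \left(45 - 10\right) = \left(-624\right) 35 = -21840$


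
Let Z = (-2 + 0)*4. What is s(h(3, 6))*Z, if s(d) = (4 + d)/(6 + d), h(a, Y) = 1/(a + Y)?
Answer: -296/55 ≈ -5.3818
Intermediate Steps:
h(a, Y) = 1/(Y + a)
Z = -8 (Z = -2*4 = -8)
s(d) = (4 + d)/(6 + d)
s(h(3, 6))*Z = ((4 + 1/(6 + 3))/(6 + 1/(6 + 3)))*(-8) = ((4 + 1/9)/(6 + 1/9))*(-8) = ((4 + ⅑)/(6 + ⅑))*(-8) = ((37/9)/(55/9))*(-8) = ((9/55)*(37/9))*(-8) = (37/55)*(-8) = -296/55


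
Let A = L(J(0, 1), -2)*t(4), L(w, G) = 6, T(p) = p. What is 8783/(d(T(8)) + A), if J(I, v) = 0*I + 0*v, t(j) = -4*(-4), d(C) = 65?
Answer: 8783/161 ≈ 54.553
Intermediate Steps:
t(j) = 16
J(I, v) = 0 (J(I, v) = 0 + 0 = 0)
A = 96 (A = 6*16 = 96)
8783/(d(T(8)) + A) = 8783/(65 + 96) = 8783/161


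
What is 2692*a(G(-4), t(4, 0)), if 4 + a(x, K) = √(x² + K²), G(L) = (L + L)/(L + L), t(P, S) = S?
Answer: -8076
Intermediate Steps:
G(L) = 1 (G(L) = (2*L)/((2*L)) = (2*L)*(1/(2*L)) = 1)
a(x, K) = -4 + √(K² + x²) (a(x, K) = -4 + √(x² + K²) = -4 + √(K² + x²))
2692*a(G(-4), t(4, 0)) = 2692*(-4 + √(0² + 1²)) = 2692*(-4 + √(0 + 1)) = 2692*(-4 + √1) = 2692*(-4 + 1) = 2692*(-3) = -8076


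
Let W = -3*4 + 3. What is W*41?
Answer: -369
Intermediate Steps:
W = -9 (W = -12 + 3 = -9)
W*41 = -9*41 = -369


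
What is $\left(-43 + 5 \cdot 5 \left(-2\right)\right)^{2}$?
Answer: $8649$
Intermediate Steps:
$\left(-43 + 5 \cdot 5 \left(-2\right)\right)^{2} = \left(-43 + 25 \left(-2\right)\right)^{2} = \left(-43 - 50\right)^{2} = \left(-93\right)^{2} = 8649$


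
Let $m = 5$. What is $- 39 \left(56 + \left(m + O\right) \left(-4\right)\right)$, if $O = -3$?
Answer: $-1872$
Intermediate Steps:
$- 39 \left(56 + \left(m + O\right) \left(-4\right)\right) = - 39 \left(56 + \left(5 - 3\right) \left(-4\right)\right) = - 39 \left(56 + 2 \left(-4\right)\right) = - 39 \left(56 - 8\right) = \left(-39\right) 48 = -1872$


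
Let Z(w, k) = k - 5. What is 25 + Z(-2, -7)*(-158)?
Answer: 1921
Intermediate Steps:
Z(w, k) = -5 + k
25 + Z(-2, -7)*(-158) = 25 + (-5 - 7)*(-158) = 25 - 12*(-158) = 25 + 1896 = 1921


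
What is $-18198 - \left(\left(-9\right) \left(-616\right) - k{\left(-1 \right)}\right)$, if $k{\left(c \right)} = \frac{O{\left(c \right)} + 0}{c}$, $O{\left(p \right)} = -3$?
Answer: $-23739$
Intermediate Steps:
$k{\left(c \right)} = - \frac{3}{c}$ ($k{\left(c \right)} = \frac{-3 + 0}{c} = \frac{1}{c} \left(-3\right) = - \frac{3}{c}$)
$-18198 - \left(\left(-9\right) \left(-616\right) - k{\left(-1 \right)}\right) = -18198 - \left(\left(-9\right) \left(-616\right) - - \frac{3}{-1}\right) = -18198 - \left(5544 - \left(-3\right) \left(-1\right)\right) = -18198 - \left(5544 - 3\right) = -18198 - 5541 = -23739$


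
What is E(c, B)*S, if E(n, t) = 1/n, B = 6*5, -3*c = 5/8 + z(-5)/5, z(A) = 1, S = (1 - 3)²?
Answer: -160/11 ≈ -14.545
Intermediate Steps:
S = 4 (S = (-2)² = 4)
c = -11/40 (c = -(5/8 + 1/5)/3 = -(5*(⅛) + 1*(⅕))/3 = -(5/8 + ⅕)/3 = -⅓*33/40 = -11/40 ≈ -0.27500)
B = 30
E(c, B)*S = 4/(-11/40) = -40/11*4 = -160/11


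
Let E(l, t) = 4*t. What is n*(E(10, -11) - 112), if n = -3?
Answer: 468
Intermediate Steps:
n*(E(10, -11) - 112) = -3*(4*(-11) - 112) = -3*(-44 - 112) = -3*(-156) = 468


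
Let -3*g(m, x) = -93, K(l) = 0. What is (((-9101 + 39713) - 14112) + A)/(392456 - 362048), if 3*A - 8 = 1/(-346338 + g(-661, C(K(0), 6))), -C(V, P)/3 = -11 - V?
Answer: 5714988985/10530503256 ≈ 0.54271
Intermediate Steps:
C(V, P) = 33 + 3*V (C(V, P) = -3*(-11 - V) = 33 + 3*V)
g(m, x) = 31 (g(m, x) = -⅓*(-93) = 31)
A = 923485/346307 (A = 8/3 + 1/(3*(-346338 + 31)) = 8/3 + (⅓)/(-346307) = 8/3 + (⅓)*(-1/346307) = 8/3 - 1/1038921 = 923485/346307 ≈ 2.6667)
(((-9101 + 39713) - 14112) + A)/(392456 - 362048) = (((-9101 + 39713) - 14112) + 923485/346307)/(392456 - 362048) = ((30612 - 14112) + 923485/346307)/30408 = (16500 + 923485/346307)*(1/30408) = (5714988985/346307)*(1/30408) = 5714988985/10530503256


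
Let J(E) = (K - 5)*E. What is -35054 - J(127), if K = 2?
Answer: -34673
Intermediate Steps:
J(E) = -3*E (J(E) = (2 - 5)*E = -3*E)
-35054 - J(127) = -35054 - (-3)*127 = -35054 - 1*(-381) = -35054 + 381 = -34673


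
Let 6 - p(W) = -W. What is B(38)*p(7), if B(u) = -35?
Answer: -455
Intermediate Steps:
p(W) = 6 + W (p(W) = 6 - (-1)*W = 6 + W)
B(38)*p(7) = -35*(6 + 7) = -35*13 = -455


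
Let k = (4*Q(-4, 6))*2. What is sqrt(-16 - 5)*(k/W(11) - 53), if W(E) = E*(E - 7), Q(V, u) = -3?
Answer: -589*I*sqrt(21)/11 ≈ -245.38*I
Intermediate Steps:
W(E) = E*(-7 + E)
k = -24 (k = (4*(-3))*2 = -12*2 = -24)
sqrt(-16 - 5)*(k/W(11) - 53) = sqrt(-16 - 5)*(-24*1/(11*(-7 + 11)) - 53) = sqrt(-21)*(-24/(11*4) - 53) = (I*sqrt(21))*(-24/44 - 53) = (I*sqrt(21))*(-24*1/44 - 53) = (I*sqrt(21))*(-6/11 - 53) = (I*sqrt(21))*(-589/11) = -589*I*sqrt(21)/11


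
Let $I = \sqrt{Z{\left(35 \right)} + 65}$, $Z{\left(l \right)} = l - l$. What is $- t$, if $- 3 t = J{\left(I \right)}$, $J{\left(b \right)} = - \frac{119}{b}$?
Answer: $- \frac{119 \sqrt{65}}{195} \approx -4.92$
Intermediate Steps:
$Z{\left(l \right)} = 0$
$I = \sqrt{65}$ ($I = \sqrt{0 + 65} = \sqrt{65} \approx 8.0623$)
$t = \frac{119 \sqrt{65}}{195}$ ($t = - \frac{\left(-119\right) \frac{1}{\sqrt{65}}}{3} = - \frac{\left(-119\right) \frac{\sqrt{65}}{65}}{3} = - \frac{\left(- \frac{119}{65}\right) \sqrt{65}}{3} = \frac{119 \sqrt{65}}{195} \approx 4.92$)
$- t = - \frac{119 \sqrt{65}}{195}$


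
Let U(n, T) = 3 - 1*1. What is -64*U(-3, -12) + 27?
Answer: -101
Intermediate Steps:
U(n, T) = 2 (U(n, T) = 3 - 1 = 2)
-64*U(-3, -12) + 27 = -64*2 + 27 = -128 + 27 = -101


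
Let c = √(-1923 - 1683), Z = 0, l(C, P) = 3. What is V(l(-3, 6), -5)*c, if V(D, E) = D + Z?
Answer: 3*I*√3606 ≈ 180.15*I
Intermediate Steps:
c = I*√3606 (c = √(-3606) = I*√3606 ≈ 60.05*I)
V(D, E) = D (V(D, E) = D + 0 = D)
V(l(-3, 6), -5)*c = 3*(I*√3606) = 3*I*√3606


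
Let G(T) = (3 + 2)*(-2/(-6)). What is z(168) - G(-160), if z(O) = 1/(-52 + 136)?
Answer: -139/84 ≈ -1.6548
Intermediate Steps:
z(O) = 1/84
G(T) = 5/3 (G(T) = 5*(-2*(-1/6)) = 5*(1/3) = 5/3)
z(168) - G(-160) = 1/84 - 1*5/3 = 1/84 - 5/3 = -139/84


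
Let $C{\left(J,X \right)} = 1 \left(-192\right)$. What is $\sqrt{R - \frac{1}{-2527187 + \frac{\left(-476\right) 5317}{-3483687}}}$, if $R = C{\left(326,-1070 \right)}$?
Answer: $\frac{3 i \sqrt{1653527728700509751510862441}}{8803925967577} \approx 13.856 i$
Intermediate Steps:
$C{\left(J,X \right)} = -192$
$R = -192$
$\sqrt{R - \frac{1}{-2527187 + \frac{\left(-476\right) 5317}{-3483687}}} = \sqrt{-192 - \frac{1}{-2527187 + \frac{\left(-476\right) 5317}{-3483687}}} = \sqrt{-192 - \frac{1}{-2527187 - - \frac{2530892}{3483687}}} = \sqrt{-192 - \frac{1}{-2527187 + \frac{2530892}{3483687}}} = \sqrt{-192 - \frac{1}{- \frac{8803925967577}{3483687}}} = \sqrt{-192 - - \frac{3483687}{8803925967577}} = \sqrt{-192 + \frac{3483687}{8803925967577}} = \sqrt{- \frac{1690353782291097}{8803925967577}} = \frac{3 i \sqrt{1653527728700509751510862441}}{8803925967577}$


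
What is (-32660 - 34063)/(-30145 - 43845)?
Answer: 66723/73990 ≈ 0.90178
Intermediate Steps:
(-32660 - 34063)/(-30145 - 43845) = -66723/(-73990) = -66723*(-1/73990) = 66723/73990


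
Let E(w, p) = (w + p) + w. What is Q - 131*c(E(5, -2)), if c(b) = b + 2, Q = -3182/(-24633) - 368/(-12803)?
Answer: -8430472400/6436251 ≈ -1309.8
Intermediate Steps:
E(w, p) = p + 2*w (E(w, p) = (p + w) + w = p + 2*w)
Q = 1016410/6436251 (Q = -3182*(-1/24633) - 368*(-1/12803) = 3182/24633 + 368/12803 = 1016410/6436251 ≈ 0.15792)
c(b) = 2 + b
Q - 131*c(E(5, -2)) = 1016410/6436251 - 131*(2 + (-2 + 2*5)) = 1016410/6436251 - 131*(2 + (-2 + 10)) = 1016410/6436251 - 131*(2 + 8) = 1016410/6436251 - 131*10 = 1016410/6436251 - 1*1310 = 1016410/6436251 - 1310 = -8430472400/6436251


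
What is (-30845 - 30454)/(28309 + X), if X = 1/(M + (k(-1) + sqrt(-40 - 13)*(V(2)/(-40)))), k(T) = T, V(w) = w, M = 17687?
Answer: -72372886984706423241/33423123733538140831 + 408660*I*sqrt(53)/33423123733538140831 ≈ -2.1654 + 8.9013e-14*I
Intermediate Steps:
X = 1/(17686 - I*sqrt(53)/20) (X = 1/(17687 + (-1 + sqrt(-40 - 13)*(2/(-40)))) = 1/(17687 + (-1 + sqrt(-53)*(2*(-1/40)))) = 1/(17687 + (-1 + (I*sqrt(53))*(-1/20))) = 1/(17687 + (-1 - I*sqrt(53)/20)) = 1/(17686 - I*sqrt(53)/20) ≈ 5.6542e-5 + 1.2e-9*I)
(-30845 - 30454)/(28309 + X) = (-30845 - 30454)/(28309 + (7074400/125117838453 + 20*I*sqrt(53)/125117838453)) = -61299/(3541960895840377/125117838453 + 20*I*sqrt(53)/125117838453)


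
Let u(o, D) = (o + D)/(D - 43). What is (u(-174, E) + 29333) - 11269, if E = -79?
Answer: 2204061/122 ≈ 18066.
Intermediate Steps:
u(o, D) = (D + o)/(-43 + D)
(u(-174, E) + 29333) - 11269 = ((-79 - 174)/(-43 - 79) + 29333) - 11269 = (-253/(-122) + 29333) - 11269 = (-1/122*(-253) + 29333) - 11269 = (253/122 + 29333) - 11269 = 3578879/122 - 11269 = 2204061/122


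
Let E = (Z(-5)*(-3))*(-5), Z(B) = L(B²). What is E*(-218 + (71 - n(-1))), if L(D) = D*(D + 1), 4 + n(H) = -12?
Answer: -1277250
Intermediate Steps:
n(H) = -16 (n(H) = -4 - 12 = -16)
L(D) = D*(1 + D)
Z(B) = B²*(1 + B²)
E = 9750 (E = (((-5)² + (-5)⁴)*(-3))*(-5) = ((25 + 625)*(-3))*(-5) = (650*(-3))*(-5) = -1950*(-5) = 9750)
E*(-218 + (71 - n(-1))) = 9750*(-218 + (71 - 1*(-16))) = 9750*(-218 + (71 + 16)) = 9750*(-218 + 87) = 9750*(-131) = -1277250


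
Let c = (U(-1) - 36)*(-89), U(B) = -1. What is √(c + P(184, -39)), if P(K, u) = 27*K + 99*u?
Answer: 20*√11 ≈ 66.333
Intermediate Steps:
c = 3293 (c = (-1 - 36)*(-89) = -37*(-89) = 3293)
√(c + P(184, -39)) = √(3293 + (27*184 + 99*(-39))) = √(3293 + (4968 - 3861)) = √(3293 + 1107) = √4400 = 20*√11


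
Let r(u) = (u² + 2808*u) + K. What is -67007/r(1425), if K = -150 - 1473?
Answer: -67007/6030402 ≈ -0.011112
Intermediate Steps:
K = -1623
r(u) = -1623 + u² + 2808*u (r(u) = (u² + 2808*u) - 1623 = -1623 + u² + 2808*u)
-67007/r(1425) = -67007/(-1623 + 1425² + 2808*1425) = -67007/(-1623 + 2030625 + 4001400) = -67007/6030402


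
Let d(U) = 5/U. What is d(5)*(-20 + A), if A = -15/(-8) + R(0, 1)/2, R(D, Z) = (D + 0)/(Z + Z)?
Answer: -145/8 ≈ -18.125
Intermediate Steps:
R(D, Z) = D/(2*Z) (R(D, Z) = D/((2*Z)) = D*(1/(2*Z)) = D/(2*Z))
A = 15/8 (A = -15/(-8) + ((½)*0/1)/2 = -15*(-⅛) + ((½)*0*1)*(½) = 15/8 + 0*(½) = 15/8 + 0 = 15/8 ≈ 1.8750)
d(5)*(-20 + A) = (5/5)*(-20 + 15/8) = (5*(⅕))*(-145/8) = 1*(-145/8) = -145/8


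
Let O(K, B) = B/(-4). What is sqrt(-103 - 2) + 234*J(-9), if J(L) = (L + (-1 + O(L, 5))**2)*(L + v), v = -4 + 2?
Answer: 81081/8 + I*sqrt(105) ≈ 10135.0 + 10.247*I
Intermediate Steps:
O(K, B) = -B/4 (O(K, B) = B*(-1/4) = -B/4)
v = -2
J(L) = (-2 + L)*(81/16 + L) (J(L) = (L + (-1 - 1/4*5)**2)*(L - 2) = (L + (-1 - 5/4)**2)*(-2 + L) = (L + (-9/4)**2)*(-2 + L) = (L + 81/16)*(-2 + L) = (81/16 + L)*(-2 + L) = (-2 + L)*(81/16 + L))
sqrt(-103 - 2) + 234*J(-9) = sqrt(-103 - 2) + 234*(-81/8 + (-9)**2 + (49/16)*(-9)) = sqrt(-105) + 234*(-81/8 + 81 - 441/16) = I*sqrt(105) + 234*(693/16) = I*sqrt(105) + 81081/8 = 81081/8 + I*sqrt(105)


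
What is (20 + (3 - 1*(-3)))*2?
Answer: 52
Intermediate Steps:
(20 + (3 - 1*(-3)))*2 = (20 + (3 + 3))*2 = (20 + 6)*2 = 26*2 = 52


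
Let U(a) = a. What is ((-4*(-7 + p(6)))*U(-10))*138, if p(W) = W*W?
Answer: 160080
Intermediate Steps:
p(W) = W²
((-4*(-7 + p(6)))*U(-10))*138 = (-4*(-7 + 6²)*(-10))*138 = (-4*(-7 + 36)*(-10))*138 = (-4*29*(-10))*138 = -116*(-10)*138 = 1160*138 = 160080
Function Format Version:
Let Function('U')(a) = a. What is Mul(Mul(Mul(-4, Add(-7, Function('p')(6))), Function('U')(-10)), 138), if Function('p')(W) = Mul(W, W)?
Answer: 160080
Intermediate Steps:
Function('p')(W) = Pow(W, 2)
Mul(Mul(Mul(-4, Add(-7, Function('p')(6))), Function('U')(-10)), 138) = Mul(Mul(Mul(-4, Add(-7, Pow(6, 2))), -10), 138) = Mul(Mul(Mul(-4, Add(-7, 36)), -10), 138) = Mul(Mul(Mul(-4, 29), -10), 138) = Mul(Mul(-116, -10), 138) = Mul(1160, 138) = 160080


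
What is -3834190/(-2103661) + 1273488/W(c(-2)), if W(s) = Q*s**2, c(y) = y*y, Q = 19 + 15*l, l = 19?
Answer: 8873804407/33658576 ≈ 263.64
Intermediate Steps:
Q = 304 (Q = 19 + 15*19 = 19 + 285 = 304)
c(y) = y**2
W(s) = 304*s**2
-3834190/(-2103661) + 1273488/W(c(-2)) = -3834190/(-2103661) + 1273488/((304*((-2)**2)**2)) = -3834190*(-1/2103661) + 1273488/((304*4**2)) = 3834190/2103661 + 1273488/((304*16)) = 3834190/2103661 + 1273488/4864 = 3834190/2103661 + 1273488*(1/4864) = 3834190/2103661 + 79593/304 = 8873804407/33658576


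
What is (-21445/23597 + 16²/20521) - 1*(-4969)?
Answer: 2405724897840/484234037 ≈ 4968.1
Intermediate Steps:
(-21445/23597 + 16²/20521) - 1*(-4969) = (-21445*1/23597 + 256*(1/20521)) + 4969 = (-21445/23597 + 256/20521) + 4969 = -434032013/484234037 + 4969 = 2405724897840/484234037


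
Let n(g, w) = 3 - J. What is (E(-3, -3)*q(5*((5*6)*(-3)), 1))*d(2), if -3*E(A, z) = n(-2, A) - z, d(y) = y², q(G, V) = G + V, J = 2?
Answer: 7184/3 ≈ 2394.7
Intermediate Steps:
n(g, w) = 1 (n(g, w) = 3 - 1*2 = 3 - 2 = 1)
E(A, z) = -⅓ + z/3 (E(A, z) = -(1 - z)/3 = -⅓ + z/3)
(E(-3, -3)*q(5*((5*6)*(-3)), 1))*d(2) = ((-⅓ + (⅓)*(-3))*(5*((5*6)*(-3)) + 1))*2² = ((-⅓ - 1)*(5*(30*(-3)) + 1))*4 = -4*(5*(-90) + 1)/3*4 = -4*(-450 + 1)/3*4 = -4/3*(-449)*4 = (1796/3)*4 = 7184/3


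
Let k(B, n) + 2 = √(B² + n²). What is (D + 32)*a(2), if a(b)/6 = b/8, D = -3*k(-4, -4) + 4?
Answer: 63 - 18*√2 ≈ 37.544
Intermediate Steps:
k(B, n) = -2 + √(B² + n²)
D = 10 - 12*√2 (D = -3*(-2 + √((-4)² + (-4)²)) + 4 = -3*(-2 + √(16 + 16)) + 4 = -3*(-2 + √32) + 4 = -3*(-2 + 4*√2) + 4 = (6 - 12*√2) + 4 = 10 - 12*√2 ≈ -6.9706)
a(b) = 3*b/4 (a(b) = 6*(b/8) = 3*b/4)
(D + 32)*a(2) = ((10 - 12*√2) + 32)*((¾)*2) = (42 - 12*√2)*(3/2) = 63 - 18*√2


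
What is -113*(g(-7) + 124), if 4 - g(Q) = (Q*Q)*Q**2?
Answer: 256849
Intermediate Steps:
g(Q) = 4 - Q**4 (g(Q) = 4 - Q*Q*Q**2 = 4 - Q**2*Q**2 = 4 - Q**4)
-113*(g(-7) + 124) = -113*((4 - 1*(-7)**4) + 124) = -113*((4 - 1*2401) + 124) = -113*((4 - 2401) + 124) = -113*(-2397 + 124) = -113*(-2273) = 256849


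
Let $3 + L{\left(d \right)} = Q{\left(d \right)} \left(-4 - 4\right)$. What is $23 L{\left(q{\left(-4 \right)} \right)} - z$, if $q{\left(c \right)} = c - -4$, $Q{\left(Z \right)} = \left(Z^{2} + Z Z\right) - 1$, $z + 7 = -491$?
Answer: $613$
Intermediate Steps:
$z = -498$ ($z = -7 - 491 = -498$)
$Q{\left(Z \right)} = -1 + 2 Z^{2}$ ($Q{\left(Z \right)} = \left(Z^{2} + Z^{2}\right) - 1 = 2 Z^{2} - 1 = -1 + 2 Z^{2}$)
$q{\left(c \right)} = 4 + c$ ($q{\left(c \right)} = c + 4 = 4 + c$)
$L{\left(d \right)} = 5 - 16 d^{2}$ ($L{\left(d \right)} = -3 + \left(-1 + 2 d^{2}\right) \left(-4 - 4\right) = -3 + \left(-1 + 2 d^{2}\right) \left(-8\right) = -3 - \left(-8 + 16 d^{2}\right) = 5 - 16 d^{2}$)
$23 L{\left(q{\left(-4 \right)} \right)} - z = 23 \left(5 - 16 \left(4 - 4\right)^{2}\right) - -498 = 23 \left(5 - 16 \cdot 0^{2}\right) + 498 = 23 \left(5 - 0\right) + 498 = 23 \left(5 + 0\right) + 498 = 23 \cdot 5 + 498 = 115 + 498 = 613$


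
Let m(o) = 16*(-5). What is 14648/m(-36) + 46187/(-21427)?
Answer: -39694707/214270 ≈ -185.26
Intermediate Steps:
m(o) = -80
14648/m(-36) + 46187/(-21427) = 14648/(-80) + 46187/(-21427) = 14648*(-1/80) + 46187*(-1/21427) = -1831/10 - 46187/21427 = -39694707/214270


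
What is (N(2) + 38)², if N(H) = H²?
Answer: 1764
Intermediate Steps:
(N(2) + 38)² = (2² + 38)² = (4 + 38)² = 42² = 1764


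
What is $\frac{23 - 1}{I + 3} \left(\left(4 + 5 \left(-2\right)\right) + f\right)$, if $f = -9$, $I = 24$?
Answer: $- \frac{110}{9} \approx -12.222$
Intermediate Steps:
$\frac{23 - 1}{I + 3} \left(\left(4 + 5 \left(-2\right)\right) + f\right) = \frac{23 - 1}{24 + 3} \left(\left(4 + 5 \left(-2\right)\right) - 9\right) = \frac{22}{27} \left(\left(4 - 10\right) - 9\right) = 22 \cdot \frac{1}{27} \left(-6 - 9\right) = \frac{22}{27} \left(-15\right) = - \frac{110}{9}$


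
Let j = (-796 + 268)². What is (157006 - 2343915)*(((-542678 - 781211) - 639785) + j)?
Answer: 3684701105010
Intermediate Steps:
j = 278784 (j = (-528)² = 278784)
(157006 - 2343915)*(((-542678 - 781211) - 639785) + j) = (157006 - 2343915)*(((-542678 - 781211) - 639785) + 278784) = -2186909*((-1323889 - 639785) + 278784) = -2186909*(-1963674 + 278784) = -2186909*(-1684890) = 3684701105010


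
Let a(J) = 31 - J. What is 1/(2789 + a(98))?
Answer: 1/2722 ≈ 0.00036738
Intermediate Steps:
1/(2789 + a(98)) = 1/(2789 + (31 - 1*98)) = 1/(2789 + (31 - 98)) = 1/(2789 - 67) = 1/2722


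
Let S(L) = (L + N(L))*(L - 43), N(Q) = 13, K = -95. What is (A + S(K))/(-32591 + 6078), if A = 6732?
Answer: -18048/26513 ≈ -0.68072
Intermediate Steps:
S(L) = (-43 + L)*(13 + L) (S(L) = (L + 13)*(L - 43) = (13 + L)*(-43 + L) = (-43 + L)*(13 + L))
(A + S(K))/(-32591 + 6078) = (6732 + (-559 + (-95)**2 - 30*(-95)))/(-32591 + 6078) = (6732 + (-559 + 9025 + 2850))/(-26513) = (6732 + 11316)*(-1/26513) = 18048*(-1/26513) = -18048/26513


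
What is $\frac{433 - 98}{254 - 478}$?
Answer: $- \frac{335}{224} \approx -1.4955$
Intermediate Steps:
$\frac{433 - 98}{254 - 478} = \frac{335}{-224} = 335 \left(- \frac{1}{224}\right) = - \frac{335}{224}$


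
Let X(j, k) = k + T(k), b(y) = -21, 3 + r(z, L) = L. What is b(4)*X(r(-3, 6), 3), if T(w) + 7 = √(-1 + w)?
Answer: 84 - 21*√2 ≈ 54.302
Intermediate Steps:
r(z, L) = -3 + L
T(w) = -7 + √(-1 + w)
X(j, k) = -7 + k + √(-1 + k) (X(j, k) = k + (-7 + √(-1 + k)) = -7 + k + √(-1 + k))
b(4)*X(r(-3, 6), 3) = -21*(-7 + 3 + √(-1 + 3)) = -21*(-7 + 3 + √2) = -21*(-4 + √2) = 84 - 21*√2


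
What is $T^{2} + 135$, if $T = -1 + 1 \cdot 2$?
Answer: $136$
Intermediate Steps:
$T = 1$ ($T = -1 + 2 = 1$)
$T^{2} + 135 = 1^{2} + 135 = 1 + 135 = 136$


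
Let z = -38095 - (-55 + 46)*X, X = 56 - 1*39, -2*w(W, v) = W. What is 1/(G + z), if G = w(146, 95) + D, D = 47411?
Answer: 1/9396 ≈ 0.00010643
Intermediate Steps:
w(W, v) = -W/2
X = 17 (X = 56 - 39 = 17)
z = -37942 (z = -38095 - (-55 + 46)*17 = -38095 - (-9)*17 = -38095 - 1*(-153) = -38095 + 153 = -37942)
G = 47338 (G = -½*146 + 47411 = -73 + 47411 = 47338)
1/(G + z) = 1/(47338 - 37942) = 1/9396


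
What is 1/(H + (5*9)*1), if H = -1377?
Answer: -1/1332 ≈ -0.00075075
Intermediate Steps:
1/(H + (5*9)*1) = 1/(-1377 + (5*9)*1) = 1/(-1377 + 45*1) = 1/(-1377 + 45) = 1/(-1332) = -1/1332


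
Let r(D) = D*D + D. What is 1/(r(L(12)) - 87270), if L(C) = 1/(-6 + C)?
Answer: -36/3141713 ≈ -1.1459e-5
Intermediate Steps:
r(D) = D + D**2 (r(D) = D**2 + D = D + D**2)
1/(r(L(12)) - 87270) = 1/((1 + 1/(-6 + 12))/(-6 + 12) - 87270) = 1/((1 + 1/6)/6 - 87270) = 1/((1/6)*(7/6) - 87270) = 1/(7/36 - 87270) = 1/(-3141713/36) = -36/3141713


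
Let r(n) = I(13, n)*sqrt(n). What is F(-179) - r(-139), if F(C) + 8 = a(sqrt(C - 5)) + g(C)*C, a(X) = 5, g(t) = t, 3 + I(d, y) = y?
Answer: 32038 + 142*I*sqrt(139) ≈ 32038.0 + 1674.2*I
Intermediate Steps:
I(d, y) = -3 + y
F(C) = -3 + C**2 (F(C) = -8 + (5 + C*C) = -8 + (5 + C**2) = -3 + C**2)
r(n) = sqrt(n)*(-3 + n) (r(n) = (-3 + n)*sqrt(n) = sqrt(n)*(-3 + n))
F(-179) - r(-139) = (-3 + (-179)**2) - sqrt(-139)*(-3 - 139) = (-3 + 32041) - I*sqrt(139)*(-142) = 32038 - (-142)*I*sqrt(139) = 32038 + 142*I*sqrt(139)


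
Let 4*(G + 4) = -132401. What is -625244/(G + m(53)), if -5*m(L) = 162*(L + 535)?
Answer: 12504880/1043109 ≈ 11.988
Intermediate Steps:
G = -132417/4 (G = -4 + (¼)*(-132401) = -4 - 132401/4 = -132417/4 ≈ -33104.)
m(L) = -17334 - 162*L/5 (m(L) = -162*(L + 535)/5 = -162*(535 + L)/5 = -(86670 + 162*L)/5 = -17334 - 162*L/5)
-625244/(G + m(53)) = -625244/(-132417/4 + (-17334 - 162/5*53)) = -625244/(-132417/4 + (-17334 - 8586/5)) = -625244/(-132417/4 - 95256/5) = -625244/(-1043109/20) = -625244*(-20/1043109) = 12504880/1043109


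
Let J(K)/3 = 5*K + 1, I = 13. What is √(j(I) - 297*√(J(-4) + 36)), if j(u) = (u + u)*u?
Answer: √(338 - 297*I*√21) ≈ 29.499 - 23.069*I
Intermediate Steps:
j(u) = 2*u² (j(u) = (2*u)*u = 2*u²)
J(K) = 3 + 15*K (J(K) = 3*(5*K + 1) = 3*(1 + 5*K) = 3 + 15*K)
√(j(I) - 297*√(J(-4) + 36)) = √(2*13² - 297*√((3 + 15*(-4)) + 36)) = √(2*169 - 297*√((3 - 60) + 36)) = √(338 - 297*√(-57 + 36)) = √(338 - 297*I*√21)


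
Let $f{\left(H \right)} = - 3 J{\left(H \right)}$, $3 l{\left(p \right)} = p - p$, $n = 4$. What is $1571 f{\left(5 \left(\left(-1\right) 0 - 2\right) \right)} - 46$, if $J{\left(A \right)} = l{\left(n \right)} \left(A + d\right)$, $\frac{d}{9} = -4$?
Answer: $-46$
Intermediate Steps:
$d = -36$ ($d = 9 \left(-4\right) = -36$)
$l{\left(p \right)} = 0$ ($l{\left(p \right)} = \frac{p - p}{3} = \frac{1}{3} \cdot 0 = 0$)
$J{\left(A \right)} = 0$ ($J{\left(A \right)} = 0 \left(A - 36\right) = 0 \left(-36 + A\right) = 0$)
$f{\left(H \right)} = 0$ ($f{\left(H \right)} = \left(-3\right) 0 = 0$)
$1571 f{\left(5 \left(\left(-1\right) 0 - 2\right) \right)} - 46 = 1571 \cdot 0 - 46 = 0 - 46 = -46$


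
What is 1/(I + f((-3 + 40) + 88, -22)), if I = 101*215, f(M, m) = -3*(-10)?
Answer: 1/21745 ≈ 4.5988e-5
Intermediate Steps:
f(M, m) = 30
I = 21715
1/(I + f((-3 + 40) + 88, -22)) = 1/(21715 + 30) = 1/21745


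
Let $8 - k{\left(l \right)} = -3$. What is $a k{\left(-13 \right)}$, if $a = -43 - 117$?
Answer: $-1760$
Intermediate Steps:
$k{\left(l \right)} = 11$ ($k{\left(l \right)} = 8 - -3 = 8 + 3 = 11$)
$a = -160$
$a k{\left(-13 \right)} = \left(-160\right) 11 = -1760$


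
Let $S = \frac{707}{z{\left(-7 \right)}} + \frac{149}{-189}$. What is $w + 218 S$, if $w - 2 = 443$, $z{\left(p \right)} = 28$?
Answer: $\frac{2183947}{378} \approx 5777.6$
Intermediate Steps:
$S = \frac{18493}{756}$ ($S = \frac{707}{28} + \frac{149}{-189} = 707 \cdot \frac{1}{28} + 149 \left(- \frac{1}{189}\right) = \frac{101}{4} - \frac{149}{189} = \frac{18493}{756} \approx 24.462$)
$w = 445$ ($w = 2 + 443 = 445$)
$w + 218 S = 445 + 218 \cdot \frac{18493}{756} = 445 + \frac{2015737}{378} = \frac{2183947}{378}$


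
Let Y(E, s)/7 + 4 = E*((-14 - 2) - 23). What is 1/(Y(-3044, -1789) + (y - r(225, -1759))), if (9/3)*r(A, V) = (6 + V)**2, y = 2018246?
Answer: 3/5474681 ≈ 5.4798e-7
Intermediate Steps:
r(A, V) = (6 + V)**2/3
Y(E, s) = -28 - 273*E (Y(E, s) = -28 + 7*(E*((-14 - 2) - 23)) = -28 + 7*(E*(-16 - 23)) = -28 + 7*(E*(-39)) = -28 + 7*(-39*E) = -28 - 273*E)
1/(Y(-3044, -1789) + (y - r(225, -1759))) = 1/((-28 - 273*(-3044)) + (2018246 - (6 - 1759)**2/3)) = 1/((-28 + 831012) + (2018246 - (-1753)**2/3)) = 1/(830984 + (2018246 - 3073009/3)) = 1/(830984 + 2981729/3) = 1/(5474681/3) = 3/5474681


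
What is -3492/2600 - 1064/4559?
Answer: -4671607/2963350 ≈ -1.5765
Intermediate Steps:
-3492/2600 - 1064/4559 = -3492*1/2600 - 1064*1/4559 = -873/650 - 1064/4559 = -4671607/2963350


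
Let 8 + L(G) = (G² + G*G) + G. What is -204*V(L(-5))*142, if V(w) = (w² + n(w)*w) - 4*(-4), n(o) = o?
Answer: -79777872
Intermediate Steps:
L(G) = -8 + G + 2*G² (L(G) = -8 + ((G² + G*G) + G) = -8 + ((G² + G²) + G) = -8 + (2*G² + G) = -8 + (G + 2*G²) = -8 + G + 2*G²)
V(w) = 16 + 2*w² (V(w) = (w² + w*w) - 4*(-4) = (w² + w²) + 16 = 2*w² + 16 = 16 + 2*w²)
-204*V(L(-5))*142 = -204*(16 + 2*(-8 - 5 + 2*(-5)²)²)*142 = -204*(16 + 2*(-8 - 5 + 2*25)²)*142 = -204*(16 + 2*(-8 - 5 + 50)²)*142 = -204*(16 + 2*37²)*142 = -204*(16 + 2*1369)*142 = -204*(16 + 2738)*142 = -204*2754*142 = -561816*142 = -79777872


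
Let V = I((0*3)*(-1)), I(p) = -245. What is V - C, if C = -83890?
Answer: 83645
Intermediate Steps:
V = -245
V - C = -245 - 1*(-83890) = -245 + 83890 = 83645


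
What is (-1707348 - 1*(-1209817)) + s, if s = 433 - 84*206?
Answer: -514402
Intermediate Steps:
s = -16871 (s = 433 - 17304 = -16871)
(-1707348 - 1*(-1209817)) + s = (-1707348 - 1*(-1209817)) - 16871 = (-1707348 + 1209817) - 16871 = -497531 - 16871 = -514402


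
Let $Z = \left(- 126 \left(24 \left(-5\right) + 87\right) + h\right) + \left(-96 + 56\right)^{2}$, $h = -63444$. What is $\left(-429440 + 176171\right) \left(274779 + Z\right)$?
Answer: $-54982927017$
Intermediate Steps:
$Z = -57686$ ($Z = \left(- 126 \left(24 \left(-5\right) + 87\right) - 63444\right) + \left(-96 + 56\right)^{2} = \left(- 126 \left(-120 + 87\right) - 63444\right) + \left(-40\right)^{2} = \left(\left(-126\right) \left(-33\right) - 63444\right) + 1600 = \left(4158 - 63444\right) + 1600 = -59286 + 1600 = -57686$)
$\left(-429440 + 176171\right) \left(274779 + Z\right) = \left(-429440 + 176171\right) \left(274779 - 57686\right) = \left(-253269\right) 217093 = -54982927017$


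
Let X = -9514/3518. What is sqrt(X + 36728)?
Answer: 3*sqrt(12625671045)/1759 ≈ 191.64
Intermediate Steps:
X = -4757/1759 (X = -9514*1/3518 = -4757/1759 ≈ -2.7044)
sqrt(X + 36728) = sqrt(-4757/1759 + 36728) = sqrt(64599795/1759) = 3*sqrt(12625671045)/1759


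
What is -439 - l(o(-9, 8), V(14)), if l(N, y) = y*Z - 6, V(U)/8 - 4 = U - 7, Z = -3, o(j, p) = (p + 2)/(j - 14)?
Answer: -169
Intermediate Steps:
o(j, p) = (2 + p)/(-14 + j)
V(U) = -24 + 8*U (V(U) = 32 + 8*(U - 7) = 32 + 8*(-7 + U) = 32 + (-56 + 8*U) = -24 + 8*U)
l(N, y) = -6 - 3*y (l(N, y) = y*(-3) - 6 = -3*y - 6 = -6 - 3*y)
-439 - l(o(-9, 8), V(14)) = -439 - (-6 - 3*(-24 + 8*14)) = -439 - (-6 - 3*(-24 + 112)) = -439 - (-6 - 3*88) = -439 - (-6 - 264) = -439 - 1*(-270) = -439 + 270 = -169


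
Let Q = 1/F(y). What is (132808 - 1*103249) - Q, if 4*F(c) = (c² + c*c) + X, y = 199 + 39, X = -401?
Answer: 3336826829/112887 ≈ 29559.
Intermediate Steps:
y = 238
F(c) = -401/4 + c²/2 (F(c) = ((c² + c*c) - 401)/4 = ((c² + c²) - 401)/4 = (2*c² - 401)/4 = (-401 + 2*c²)/4 = -401/4 + c²/2)
Q = 4/112887 (Q = 1/(-401/4 + (½)*238²) = 1/(-401/4 + (½)*56644) = 1/(-401/4 + 28322) = 1/(112887/4) = 4/112887 ≈ 3.5434e-5)
(132808 - 1*103249) - Q = (132808 - 1*103249) - 1*4/112887 = (132808 - 103249) - 4/112887 = 29559 - 4/112887 = 3336826829/112887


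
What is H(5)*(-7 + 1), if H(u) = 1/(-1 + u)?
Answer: -3/2 ≈ -1.5000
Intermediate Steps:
H(5)*(-7 + 1) = (-7 + 1)/(-1 + 5) = -6/4 = (¼)*(-6) = -3/2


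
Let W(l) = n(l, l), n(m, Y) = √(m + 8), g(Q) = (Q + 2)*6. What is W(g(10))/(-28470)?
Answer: -2*√5/14235 ≈ -0.00031416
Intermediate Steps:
g(Q) = 12 + 6*Q (g(Q) = (2 + Q)*6 = 12 + 6*Q)
n(m, Y) = √(8 + m)
W(l) = √(8 + l)
W(g(10))/(-28470) = √(8 + (12 + 6*10))/(-28470) = √(8 + (12 + 60))*(-1/28470) = √(8 + 72)*(-1/28470) = √80*(-1/28470) = (4*√5)*(-1/28470) = -2*√5/14235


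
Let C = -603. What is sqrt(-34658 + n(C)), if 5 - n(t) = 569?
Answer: I*sqrt(35222) ≈ 187.68*I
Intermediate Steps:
n(t) = -564 (n(t) = 5 - 1*569 = 5 - 569 = -564)
sqrt(-34658 + n(C)) = sqrt(-34658 - 564) = sqrt(-35222) = I*sqrt(35222)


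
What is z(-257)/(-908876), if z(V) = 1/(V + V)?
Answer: 1/467162264 ≈ 2.1406e-9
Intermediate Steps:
z(V) = 1/(2*V)
z(-257)/(-908876) = ((½)/(-257))/(-908876) = ((½)*(-1/257))*(-1/908876) = -1/514*(-1/908876) = 1/467162264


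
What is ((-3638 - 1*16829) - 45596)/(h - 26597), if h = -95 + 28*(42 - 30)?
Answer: 66063/26356 ≈ 2.5066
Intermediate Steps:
h = 241 (h = -95 + 28*12 = -95 + 336 = 241)
((-3638 - 1*16829) - 45596)/(h - 26597) = ((-3638 - 1*16829) - 45596)/(241 - 26597) = ((-3638 - 16829) - 45596)/(-26356) = (-20467 - 45596)*(-1/26356) = -66063*(-1/26356) = 66063/26356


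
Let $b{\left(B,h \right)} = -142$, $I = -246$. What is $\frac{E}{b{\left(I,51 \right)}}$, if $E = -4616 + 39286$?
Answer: $- \frac{17335}{71} \approx -244.16$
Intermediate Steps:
$E = 34670$
$\frac{E}{b{\left(I,51 \right)}} = \frac{34670}{-142} = 34670 \left(- \frac{1}{142}\right) = - \frac{17335}{71}$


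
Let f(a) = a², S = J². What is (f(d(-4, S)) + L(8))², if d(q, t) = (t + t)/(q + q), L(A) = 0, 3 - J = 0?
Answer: 6561/256 ≈ 25.629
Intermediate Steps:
J = 3 (J = 3 - 1*0 = 3 + 0 = 3)
S = 9 (S = 3² = 9)
d(q, t) = t/q (d(q, t) = (2*t)/((2*q)) = (2*t)*(1/(2*q)) = t/q)
(f(d(-4, S)) + L(8))² = ((9/(-4))² + 0)² = ((9*(-¼))² + 0)² = ((-9/4)² + 0)² = (81/16 + 0)² = (81/16)² = 6561/256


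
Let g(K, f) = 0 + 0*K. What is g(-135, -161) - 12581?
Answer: -12581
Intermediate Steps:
g(K, f) = 0 (g(K, f) = 0 + 0 = 0)
g(-135, -161) - 12581 = 0 - 12581 = -12581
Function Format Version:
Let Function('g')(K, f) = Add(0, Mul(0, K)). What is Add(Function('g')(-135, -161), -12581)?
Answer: -12581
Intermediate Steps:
Function('g')(K, f) = 0 (Function('g')(K, f) = Add(0, 0) = 0)
Add(Function('g')(-135, -161), -12581) = Add(0, -12581) = -12581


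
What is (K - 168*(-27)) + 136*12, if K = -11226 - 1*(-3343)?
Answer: -1715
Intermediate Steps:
K = -7883 (K = -11226 + 3343 = -7883)
(K - 168*(-27)) + 136*12 = (-7883 - 168*(-27)) + 136*12 = (-7883 + 4536) + 1632 = -3347 + 1632 = -1715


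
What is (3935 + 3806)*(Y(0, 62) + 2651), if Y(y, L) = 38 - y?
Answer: 20815549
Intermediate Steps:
(3935 + 3806)*(Y(0, 62) + 2651) = (3935 + 3806)*((38 - 1*0) + 2651) = 7741*((38 + 0) + 2651) = 7741*(38 + 2651) = 7741*2689 = 20815549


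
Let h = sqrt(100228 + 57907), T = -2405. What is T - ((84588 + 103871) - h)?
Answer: -190864 + sqrt(158135) ≈ -1.9047e+5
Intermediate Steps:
h = sqrt(158135) ≈ 397.66
T - ((84588 + 103871) - h) = -2405 - ((84588 + 103871) - sqrt(158135)) = -2405 - (188459 - sqrt(158135)) = -2405 + (-188459 + sqrt(158135)) = -190864 + sqrt(158135)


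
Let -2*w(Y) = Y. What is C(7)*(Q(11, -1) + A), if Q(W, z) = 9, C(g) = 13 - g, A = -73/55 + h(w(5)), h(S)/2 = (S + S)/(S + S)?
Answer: 3192/55 ≈ 58.036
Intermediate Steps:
w(Y) = -Y/2
h(S) = 2 (h(S) = 2*((S + S)/(S + S)) = 2*((2*S)/((2*S))) = 2*((2*S)*(1/(2*S))) = 2*1 = 2)
A = 37/55 (A = -73/55 + 2 = 37/55 ≈ 0.67273)
C(7)*(Q(11, -1) + A) = (13 - 1*7)*(9 + 37/55) = (13 - 7)*(532/55) = 6*(532/55) = 3192/55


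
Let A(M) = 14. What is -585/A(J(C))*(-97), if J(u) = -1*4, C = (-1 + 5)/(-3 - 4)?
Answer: 56745/14 ≈ 4053.2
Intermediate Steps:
C = -4/7 (C = 4/(-7) = 4*(-⅐) = -4/7 ≈ -0.57143)
J(u) = -4
-585/A(J(C))*(-97) = -585/14*(-97) = 56745/14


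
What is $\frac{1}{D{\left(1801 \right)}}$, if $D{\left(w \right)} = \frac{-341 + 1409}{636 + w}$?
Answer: $\frac{2437}{1068} \approx 2.2818$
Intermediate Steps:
$D{\left(w \right)} = \frac{1068}{636 + w}$
$\frac{1}{D{\left(1801 \right)}} = \frac{1}{1068 \frac{1}{636 + 1801}} = \frac{1}{1068 \cdot \frac{1}{2437}} = \frac{1}{\frac{1068}{2437}} = \frac{2437}{1068}$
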